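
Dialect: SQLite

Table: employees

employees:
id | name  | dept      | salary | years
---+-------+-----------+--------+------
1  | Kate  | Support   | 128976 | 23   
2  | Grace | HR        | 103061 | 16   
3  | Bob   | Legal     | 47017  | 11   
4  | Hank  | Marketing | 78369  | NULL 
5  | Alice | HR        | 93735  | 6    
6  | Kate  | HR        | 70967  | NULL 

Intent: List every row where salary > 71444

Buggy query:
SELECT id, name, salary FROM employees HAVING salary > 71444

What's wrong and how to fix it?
Bug: HAVING filters the output of aggregation, but this query has no GROUP BY and no aggregate functions, so SQLite rejects it (HAVING clause on a non-aggregate query); the condition here is per row

Fix: Use WHERE for row-level filtering

Corrected query:
SELECT id, name, salary FROM employees WHERE salary > 71444

Result:
id | name  | salary
---+-------+-------
1  | Kate  | 128976
2  | Grace | 103061
4  | Hank  | 78369 
5  | Alice | 93735 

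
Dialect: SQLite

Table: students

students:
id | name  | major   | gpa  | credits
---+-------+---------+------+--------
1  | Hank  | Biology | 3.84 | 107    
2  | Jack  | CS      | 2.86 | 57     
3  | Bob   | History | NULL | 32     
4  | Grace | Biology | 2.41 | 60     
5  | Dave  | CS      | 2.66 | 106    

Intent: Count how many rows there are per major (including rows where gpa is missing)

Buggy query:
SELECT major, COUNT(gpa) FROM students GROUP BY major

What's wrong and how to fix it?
Bug: COUNT(gpa) skips NULLs, so groups with missing gpa are undercounted

Fix: Use COUNT(*) to count all rows regardless of NULL

Corrected query:
SELECT major, COUNT(*) FROM students GROUP BY major

Result:
major   | COUNT(*)
--------+---------
Biology | 2       
CS      | 2       
History | 1       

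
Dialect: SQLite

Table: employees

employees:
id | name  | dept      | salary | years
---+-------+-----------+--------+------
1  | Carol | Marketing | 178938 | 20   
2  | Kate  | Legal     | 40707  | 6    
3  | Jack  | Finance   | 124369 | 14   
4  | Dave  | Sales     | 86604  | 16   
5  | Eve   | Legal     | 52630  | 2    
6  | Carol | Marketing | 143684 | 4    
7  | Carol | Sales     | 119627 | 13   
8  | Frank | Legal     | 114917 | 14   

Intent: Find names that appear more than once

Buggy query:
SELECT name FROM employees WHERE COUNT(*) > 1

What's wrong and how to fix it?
Bug: WHERE can't reference COUNT(*); aggregates are computed after WHERE

Fix: Group first, then use HAVING for the count condition

Corrected query:
SELECT name FROM employees GROUP BY name HAVING COUNT(*) > 1

Result:
name 
-----
Carol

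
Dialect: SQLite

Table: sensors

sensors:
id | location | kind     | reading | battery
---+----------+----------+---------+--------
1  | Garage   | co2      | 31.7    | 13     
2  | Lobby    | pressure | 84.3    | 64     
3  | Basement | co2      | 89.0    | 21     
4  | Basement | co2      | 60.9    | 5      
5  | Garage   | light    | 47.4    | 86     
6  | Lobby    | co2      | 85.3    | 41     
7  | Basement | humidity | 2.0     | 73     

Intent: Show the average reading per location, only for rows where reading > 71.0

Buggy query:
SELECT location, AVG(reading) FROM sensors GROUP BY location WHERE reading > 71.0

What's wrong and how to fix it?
Bug: WHERE cannot follow GROUP BY

Fix: Move the WHERE clause before GROUP BY

Corrected query:
SELECT location, AVG(reading) FROM sensors WHERE reading > 71.0 GROUP BY location

Result:
location | AVG(reading)
---------+-------------
Basement | 89          
Lobby    | 84.8        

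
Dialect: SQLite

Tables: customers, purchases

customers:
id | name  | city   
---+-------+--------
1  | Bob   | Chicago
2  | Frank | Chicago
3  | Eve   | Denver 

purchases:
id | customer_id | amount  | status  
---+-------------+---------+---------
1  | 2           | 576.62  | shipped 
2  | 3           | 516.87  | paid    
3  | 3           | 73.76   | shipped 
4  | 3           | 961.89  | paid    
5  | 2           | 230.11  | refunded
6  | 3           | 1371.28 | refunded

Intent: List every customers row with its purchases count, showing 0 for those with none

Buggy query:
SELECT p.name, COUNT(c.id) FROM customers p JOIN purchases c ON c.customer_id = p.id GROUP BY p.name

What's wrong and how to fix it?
Bug: An inner join excludes parents with zero children

Fix: Switch to LEFT JOIN to retain unmatched parent rows

Corrected query:
SELECT p.name, COUNT(c.id) FROM customers p LEFT JOIN purchases c ON c.customer_id = p.id GROUP BY p.name

Result:
name  | COUNT(c.id)
------+------------
Bob   | 0          
Eve   | 4          
Frank | 2          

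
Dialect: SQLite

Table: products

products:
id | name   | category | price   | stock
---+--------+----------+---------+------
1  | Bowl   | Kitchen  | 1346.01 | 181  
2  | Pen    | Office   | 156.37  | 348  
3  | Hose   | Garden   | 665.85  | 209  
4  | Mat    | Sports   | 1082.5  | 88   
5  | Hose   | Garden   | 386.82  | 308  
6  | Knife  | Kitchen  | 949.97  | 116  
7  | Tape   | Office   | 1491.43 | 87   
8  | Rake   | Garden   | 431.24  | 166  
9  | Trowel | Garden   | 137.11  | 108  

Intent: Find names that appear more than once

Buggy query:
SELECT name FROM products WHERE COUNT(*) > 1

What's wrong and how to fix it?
Bug: COUNT(*) is an aggregate and cannot be used in WHERE

Fix: Group first, then use HAVING for the count condition

Corrected query:
SELECT name FROM products GROUP BY name HAVING COUNT(*) > 1

Result:
name
----
Hose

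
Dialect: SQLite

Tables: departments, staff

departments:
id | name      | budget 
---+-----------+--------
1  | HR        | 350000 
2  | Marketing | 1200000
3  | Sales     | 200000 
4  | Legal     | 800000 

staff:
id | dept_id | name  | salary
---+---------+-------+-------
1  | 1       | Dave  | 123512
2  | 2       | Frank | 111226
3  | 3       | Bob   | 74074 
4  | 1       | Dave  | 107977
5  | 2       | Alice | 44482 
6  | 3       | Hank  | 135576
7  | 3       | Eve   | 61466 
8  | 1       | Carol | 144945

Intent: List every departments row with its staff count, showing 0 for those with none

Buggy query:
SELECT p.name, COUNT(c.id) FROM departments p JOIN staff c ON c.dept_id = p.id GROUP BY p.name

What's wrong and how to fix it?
Bug: INNER JOIN drops departments rows that have no matching staff rows

Fix: Use LEFT JOIN so parents without children still appear (COUNT(c.id) gives 0)

Corrected query:
SELECT p.name, COUNT(c.id) FROM departments p LEFT JOIN staff c ON c.dept_id = p.id GROUP BY p.name

Result:
name      | COUNT(c.id)
----------+------------
HR        | 3          
Legal     | 0          
Marketing | 2          
Sales     | 3          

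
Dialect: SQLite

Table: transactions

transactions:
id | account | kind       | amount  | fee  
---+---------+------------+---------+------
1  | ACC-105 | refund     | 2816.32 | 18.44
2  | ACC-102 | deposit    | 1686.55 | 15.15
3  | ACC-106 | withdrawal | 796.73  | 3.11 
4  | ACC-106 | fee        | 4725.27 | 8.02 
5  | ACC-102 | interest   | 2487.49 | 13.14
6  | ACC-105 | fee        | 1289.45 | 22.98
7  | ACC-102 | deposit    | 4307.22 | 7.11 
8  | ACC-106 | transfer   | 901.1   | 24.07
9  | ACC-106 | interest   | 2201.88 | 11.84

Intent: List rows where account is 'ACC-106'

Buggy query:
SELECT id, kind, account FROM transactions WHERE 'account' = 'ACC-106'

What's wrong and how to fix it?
Bug: 'account' in single quotes is a string literal, not the column; the comparison is literal-vs-literal and never true

Fix: Reference the column as account without single quotes

Corrected query:
SELECT id, kind, account FROM transactions WHERE account = 'ACC-106'

Result:
id | kind       | account
---+------------+--------
3  | withdrawal | ACC-106
4  | fee        | ACC-106
8  | transfer   | ACC-106
9  | interest   | ACC-106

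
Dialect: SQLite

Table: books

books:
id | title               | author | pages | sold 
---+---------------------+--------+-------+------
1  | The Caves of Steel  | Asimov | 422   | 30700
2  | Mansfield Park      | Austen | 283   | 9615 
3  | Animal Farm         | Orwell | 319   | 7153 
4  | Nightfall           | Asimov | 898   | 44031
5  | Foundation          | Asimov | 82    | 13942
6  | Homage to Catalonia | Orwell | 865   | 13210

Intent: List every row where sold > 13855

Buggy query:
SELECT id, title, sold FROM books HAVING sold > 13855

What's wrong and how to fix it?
Bug: This is a non-aggregate query (no GROUP BY, no aggregates), so in SQLite the HAVING clause is invalid here; a row-level condition belongs in WHERE

Fix: Replace HAVING with WHERE since the condition applies to individual rows

Corrected query:
SELECT id, title, sold FROM books WHERE sold > 13855

Result:
id | title              | sold 
---+--------------------+------
1  | The Caves of Steel | 30700
4  | Nightfall          | 44031
5  | Foundation         | 13942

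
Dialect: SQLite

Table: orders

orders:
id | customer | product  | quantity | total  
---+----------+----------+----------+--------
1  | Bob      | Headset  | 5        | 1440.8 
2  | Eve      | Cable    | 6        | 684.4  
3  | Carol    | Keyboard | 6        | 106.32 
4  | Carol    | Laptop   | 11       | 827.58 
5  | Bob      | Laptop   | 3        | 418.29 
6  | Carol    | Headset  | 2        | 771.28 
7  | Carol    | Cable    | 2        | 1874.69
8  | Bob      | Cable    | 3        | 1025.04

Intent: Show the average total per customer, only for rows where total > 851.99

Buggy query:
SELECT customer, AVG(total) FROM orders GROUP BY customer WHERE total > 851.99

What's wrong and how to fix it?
Bug: Row-level WHERE must come before GROUP BY in the clause order

Fix: Move the WHERE clause before GROUP BY

Corrected query:
SELECT customer, AVG(total) FROM orders WHERE total > 851.99 GROUP BY customer

Result:
customer | AVG(total)
---------+-----------
Bob      | 1232.92   
Carol    | 1874.69   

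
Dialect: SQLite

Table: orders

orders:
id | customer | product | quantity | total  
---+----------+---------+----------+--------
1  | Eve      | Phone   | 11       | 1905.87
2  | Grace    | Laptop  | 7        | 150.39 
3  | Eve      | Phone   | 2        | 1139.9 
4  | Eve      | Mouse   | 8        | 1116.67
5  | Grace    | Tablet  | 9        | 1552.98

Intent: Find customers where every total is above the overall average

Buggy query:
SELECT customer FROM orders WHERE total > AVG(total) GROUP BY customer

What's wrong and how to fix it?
Bug: AVG() is an aggregate; it can't sit directly in WHERE

Fix: Use a subquery for AVG and a HAVING MIN(...) filter so the condition holds for every row in the group

Corrected query:
SELECT customer FROM orders GROUP BY customer HAVING MIN(total) > (SELECT AVG(total) FROM orders)

Result:
(no rows)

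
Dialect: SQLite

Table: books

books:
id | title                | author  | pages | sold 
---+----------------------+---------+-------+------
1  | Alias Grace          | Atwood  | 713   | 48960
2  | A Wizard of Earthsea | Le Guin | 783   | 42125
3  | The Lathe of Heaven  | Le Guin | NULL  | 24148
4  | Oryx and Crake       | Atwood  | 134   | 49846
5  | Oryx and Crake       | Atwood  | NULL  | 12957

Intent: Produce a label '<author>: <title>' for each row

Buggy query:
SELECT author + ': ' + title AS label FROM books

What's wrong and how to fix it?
Bug: SQLite uses || for string concatenation; + coerces text to numbers (yielding 0)

Fix: Replace + with || to concatenate text

Corrected query:
SELECT author || ': ' || title AS label FROM books

Result:
label                        
-----------------------------
Atwood: Alias Grace          
Le Guin: A Wizard of Earthsea
Le Guin: The Lathe of Heaven 
Atwood: Oryx and Crake       
Atwood: Oryx and Crake       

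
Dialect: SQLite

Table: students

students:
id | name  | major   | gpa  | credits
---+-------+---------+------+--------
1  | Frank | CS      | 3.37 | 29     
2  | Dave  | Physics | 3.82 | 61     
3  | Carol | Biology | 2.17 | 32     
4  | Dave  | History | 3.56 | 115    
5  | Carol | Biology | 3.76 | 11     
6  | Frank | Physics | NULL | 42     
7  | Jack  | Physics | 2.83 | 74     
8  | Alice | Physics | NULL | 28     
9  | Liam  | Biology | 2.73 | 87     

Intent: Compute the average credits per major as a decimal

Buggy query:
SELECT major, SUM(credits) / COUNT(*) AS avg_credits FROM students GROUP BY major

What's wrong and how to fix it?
Bug: SUM(credits) and COUNT(*) are both integers; the division truncates the fractional part

Fix: Cast one side to REAL so the division keeps the fractional part

Corrected query:
SELECT major, SUM(credits) * 1.0 / COUNT(*) AS avg_credits FROM students GROUP BY major

Result:
major   | avg_credits
--------+------------
Biology | 43.333333  
CS      | 29         
History | 115        
Physics | 51.25      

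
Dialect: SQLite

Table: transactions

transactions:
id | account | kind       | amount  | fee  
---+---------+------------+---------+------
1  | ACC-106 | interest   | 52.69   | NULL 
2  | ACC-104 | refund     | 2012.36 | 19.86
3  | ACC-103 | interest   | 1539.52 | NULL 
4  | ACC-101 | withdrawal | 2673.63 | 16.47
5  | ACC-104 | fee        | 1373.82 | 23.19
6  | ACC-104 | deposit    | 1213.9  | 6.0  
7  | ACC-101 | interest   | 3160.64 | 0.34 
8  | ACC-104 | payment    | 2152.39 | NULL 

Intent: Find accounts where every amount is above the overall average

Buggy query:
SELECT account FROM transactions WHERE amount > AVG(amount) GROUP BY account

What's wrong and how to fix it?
Bug: WHERE evaluates per row before aggregation, so AVG() is unavailable

Fix: Use a subquery for AVG and a HAVING MIN(...) filter so the condition holds for every row in the group

Corrected query:
SELECT account FROM transactions GROUP BY account HAVING MIN(amount) > (SELECT AVG(amount) FROM transactions)

Result:
account
-------
ACC-101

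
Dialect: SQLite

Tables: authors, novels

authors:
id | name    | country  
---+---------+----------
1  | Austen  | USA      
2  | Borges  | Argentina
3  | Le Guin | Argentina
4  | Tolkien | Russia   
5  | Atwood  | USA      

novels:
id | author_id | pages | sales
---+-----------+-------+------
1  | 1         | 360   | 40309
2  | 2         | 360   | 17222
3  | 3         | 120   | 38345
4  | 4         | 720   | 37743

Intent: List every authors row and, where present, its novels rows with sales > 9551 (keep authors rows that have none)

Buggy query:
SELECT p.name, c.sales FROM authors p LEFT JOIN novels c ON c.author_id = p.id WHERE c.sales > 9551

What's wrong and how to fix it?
Bug: Filtering c.sales in WHERE discards the NULL rows produced by LEFT JOIN, turning it into an inner join

Fix: Move the right-table condition into the ON clause so unmatched parents are kept

Corrected query:
SELECT p.name, c.sales FROM authors p LEFT JOIN novels c ON c.author_id = p.id AND c.sales > 9551

Result:
name    | sales
--------+------
Austen  | 40309
Borges  | 17222
Le Guin | 38345
Tolkien | 37743
Atwood  | NULL 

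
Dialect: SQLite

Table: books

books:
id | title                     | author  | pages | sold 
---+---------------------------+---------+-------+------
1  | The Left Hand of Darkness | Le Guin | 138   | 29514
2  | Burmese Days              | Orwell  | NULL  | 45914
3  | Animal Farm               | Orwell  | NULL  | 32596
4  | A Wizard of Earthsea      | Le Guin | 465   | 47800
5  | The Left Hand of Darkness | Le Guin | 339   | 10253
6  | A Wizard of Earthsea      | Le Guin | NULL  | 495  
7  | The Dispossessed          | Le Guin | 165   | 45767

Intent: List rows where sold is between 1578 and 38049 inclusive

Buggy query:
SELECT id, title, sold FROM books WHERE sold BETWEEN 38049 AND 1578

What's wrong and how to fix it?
Bug: The bounds are reversed; BETWEEN a AND b requires a <= b to match anything

Fix: Write BETWEEN 1578 AND 38049

Corrected query:
SELECT id, title, sold FROM books WHERE sold BETWEEN 1578 AND 38049

Result:
id | title                     | sold 
---+---------------------------+------
1  | The Left Hand of Darkness | 29514
3  | Animal Farm               | 32596
5  | The Left Hand of Darkness | 10253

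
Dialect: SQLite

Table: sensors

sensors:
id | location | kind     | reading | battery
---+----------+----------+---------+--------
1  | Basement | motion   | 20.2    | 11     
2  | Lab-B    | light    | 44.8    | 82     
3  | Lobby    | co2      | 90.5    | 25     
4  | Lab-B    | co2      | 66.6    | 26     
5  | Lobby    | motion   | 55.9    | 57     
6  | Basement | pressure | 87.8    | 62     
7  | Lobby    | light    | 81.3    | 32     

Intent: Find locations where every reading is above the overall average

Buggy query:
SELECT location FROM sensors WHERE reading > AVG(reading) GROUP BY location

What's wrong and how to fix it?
Bug: AVG() is an aggregate; it can't sit directly in WHERE

Fix: Compute the overall average in a scalar subquery and compare each group's MIN against it in HAVING

Corrected query:
SELECT location FROM sensors GROUP BY location HAVING MIN(reading) > (SELECT AVG(reading) FROM sensors)

Result:
(no rows)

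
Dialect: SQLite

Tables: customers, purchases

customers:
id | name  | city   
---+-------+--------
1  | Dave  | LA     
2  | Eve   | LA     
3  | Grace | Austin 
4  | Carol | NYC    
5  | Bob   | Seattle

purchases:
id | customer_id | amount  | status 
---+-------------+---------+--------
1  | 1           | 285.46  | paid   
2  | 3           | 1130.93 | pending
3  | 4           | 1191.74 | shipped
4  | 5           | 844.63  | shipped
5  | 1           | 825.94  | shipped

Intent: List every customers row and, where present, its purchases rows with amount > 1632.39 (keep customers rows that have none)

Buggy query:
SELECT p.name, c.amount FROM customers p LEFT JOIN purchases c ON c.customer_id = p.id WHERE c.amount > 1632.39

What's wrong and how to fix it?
Bug: A WHERE condition on the right-hand table after LEFT JOIN drops unmatched parents

Fix: Move the right-table condition into the ON clause so unmatched parents are kept

Corrected query:
SELECT p.name, c.amount FROM customers p LEFT JOIN purchases c ON c.customer_id = p.id AND c.amount > 1632.39

Result:
name  | amount
------+-------
Dave  | NULL  
Eve   | NULL  
Grace | NULL  
Carol | NULL  
Bob   | NULL  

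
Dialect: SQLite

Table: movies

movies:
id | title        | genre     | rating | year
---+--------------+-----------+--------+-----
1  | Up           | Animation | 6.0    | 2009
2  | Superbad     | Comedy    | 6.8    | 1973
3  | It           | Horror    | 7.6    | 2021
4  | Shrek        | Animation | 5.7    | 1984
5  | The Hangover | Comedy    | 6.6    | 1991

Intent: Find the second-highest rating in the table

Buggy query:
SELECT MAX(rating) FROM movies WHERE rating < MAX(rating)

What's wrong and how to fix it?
Bug: The inner MAX is an aggregate inside WHERE, which is not allowed

Fix: Compute the overall MAX in a subquery, then take MAX of rows below it

Corrected query:
SELECT MAX(rating) FROM movies WHERE rating < (SELECT MAX(rating) FROM movies)

Result:
MAX(rating)
-----------
6.8        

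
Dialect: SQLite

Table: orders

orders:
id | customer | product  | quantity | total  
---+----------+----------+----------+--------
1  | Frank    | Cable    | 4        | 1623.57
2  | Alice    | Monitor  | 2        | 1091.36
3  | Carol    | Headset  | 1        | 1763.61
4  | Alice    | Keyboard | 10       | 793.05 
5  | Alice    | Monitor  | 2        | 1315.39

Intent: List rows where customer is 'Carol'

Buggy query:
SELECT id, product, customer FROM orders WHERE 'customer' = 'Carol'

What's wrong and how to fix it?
Bug: 'customer' in single quotes is a string literal, not the column; the comparison is literal-vs-literal and never true

Fix: Reference the column as customer without single quotes

Corrected query:
SELECT id, product, customer FROM orders WHERE customer = 'Carol'

Result:
id | product | customer
---+---------+---------
3  | Headset | Carol   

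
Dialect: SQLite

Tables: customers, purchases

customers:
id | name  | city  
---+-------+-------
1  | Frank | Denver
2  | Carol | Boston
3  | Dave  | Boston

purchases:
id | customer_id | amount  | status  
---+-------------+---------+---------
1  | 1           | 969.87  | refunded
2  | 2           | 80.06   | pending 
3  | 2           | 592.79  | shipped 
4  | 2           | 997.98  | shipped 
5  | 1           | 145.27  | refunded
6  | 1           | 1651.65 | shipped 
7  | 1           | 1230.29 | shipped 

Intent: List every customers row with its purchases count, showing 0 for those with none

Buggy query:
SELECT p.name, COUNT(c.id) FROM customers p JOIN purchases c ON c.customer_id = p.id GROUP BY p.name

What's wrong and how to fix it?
Bug: INNER JOIN drops customers rows that have no matching purchases rows

Fix: Switch to LEFT JOIN to retain unmatched parent rows

Corrected query:
SELECT p.name, COUNT(c.id) FROM customers p LEFT JOIN purchases c ON c.customer_id = p.id GROUP BY p.name

Result:
name  | COUNT(c.id)
------+------------
Carol | 3          
Dave  | 0          
Frank | 4          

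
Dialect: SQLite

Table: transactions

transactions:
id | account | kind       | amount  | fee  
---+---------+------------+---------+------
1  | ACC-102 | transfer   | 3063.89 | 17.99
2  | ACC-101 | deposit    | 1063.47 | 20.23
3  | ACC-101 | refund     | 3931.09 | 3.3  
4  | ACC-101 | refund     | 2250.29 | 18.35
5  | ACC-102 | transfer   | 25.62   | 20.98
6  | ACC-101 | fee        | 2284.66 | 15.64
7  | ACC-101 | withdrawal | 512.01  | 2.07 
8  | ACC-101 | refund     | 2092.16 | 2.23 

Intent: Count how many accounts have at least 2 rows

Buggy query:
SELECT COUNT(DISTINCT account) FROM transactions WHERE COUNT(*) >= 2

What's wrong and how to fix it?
Bug: COUNT(*) cannot appear in WHERE; the per-group count doesn't exist yet

Fix: Group first with HAVING COUNT(*) >= 2, then COUNT the resulting groups

Corrected query:
SELECT COUNT(*) FROM (SELECT account FROM transactions GROUP BY account HAVING COUNT(*) >= 2)

Result:
COUNT(*)
--------
2       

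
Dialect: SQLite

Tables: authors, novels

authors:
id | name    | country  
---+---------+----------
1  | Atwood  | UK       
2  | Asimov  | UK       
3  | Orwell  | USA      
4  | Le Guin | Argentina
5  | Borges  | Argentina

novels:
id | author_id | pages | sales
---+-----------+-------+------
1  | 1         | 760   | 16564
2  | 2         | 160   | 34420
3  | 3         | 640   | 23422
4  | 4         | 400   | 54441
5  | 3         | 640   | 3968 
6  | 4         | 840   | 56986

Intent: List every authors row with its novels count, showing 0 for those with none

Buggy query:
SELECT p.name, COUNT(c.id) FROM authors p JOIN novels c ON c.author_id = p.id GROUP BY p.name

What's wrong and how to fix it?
Bug: INNER JOIN drops authors rows that have no matching novels rows

Fix: Use LEFT JOIN so parents without children still appear (COUNT(c.id) gives 0)

Corrected query:
SELECT p.name, COUNT(c.id) FROM authors p LEFT JOIN novels c ON c.author_id = p.id GROUP BY p.name

Result:
name    | COUNT(c.id)
--------+------------
Asimov  | 1          
Atwood  | 1          
Borges  | 0          
Le Guin | 2          
Orwell  | 2          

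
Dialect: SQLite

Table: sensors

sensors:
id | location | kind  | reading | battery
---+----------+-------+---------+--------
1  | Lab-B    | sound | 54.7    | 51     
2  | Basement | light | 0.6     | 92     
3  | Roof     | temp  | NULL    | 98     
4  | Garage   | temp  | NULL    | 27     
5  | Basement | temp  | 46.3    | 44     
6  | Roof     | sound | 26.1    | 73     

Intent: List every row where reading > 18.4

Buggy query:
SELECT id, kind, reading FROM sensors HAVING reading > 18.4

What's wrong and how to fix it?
Bug: HAVING filters the output of aggregation, but this query has no GROUP BY and no aggregate functions, so SQLite rejects it (HAVING clause on a non-aggregate query); the condition here is per row

Fix: Replace HAVING with WHERE since the condition applies to individual rows

Corrected query:
SELECT id, kind, reading FROM sensors WHERE reading > 18.4

Result:
id | kind  | reading
---+-------+--------
1  | sound | 54.7   
5  | temp  | 46.3   
6  | sound | 26.1   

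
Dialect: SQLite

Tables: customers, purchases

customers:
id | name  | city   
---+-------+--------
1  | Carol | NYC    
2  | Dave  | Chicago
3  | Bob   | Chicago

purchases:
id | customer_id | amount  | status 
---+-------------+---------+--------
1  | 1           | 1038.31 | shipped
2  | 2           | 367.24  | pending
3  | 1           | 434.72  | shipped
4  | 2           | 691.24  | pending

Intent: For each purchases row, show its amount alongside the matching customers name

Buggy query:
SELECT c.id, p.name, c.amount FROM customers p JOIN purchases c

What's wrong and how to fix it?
Bug: JOIN with no ON clause produces a cartesian product; every purchases row pairs with every customers row

Fix: Add ON c.customer_id = p.id to the JOIN

Corrected query:
SELECT c.id, p.name, c.amount FROM customers p JOIN purchases c ON c.customer_id = p.id

Result:
id | name  | amount 
---+-------+--------
1  | Carol | 1038.31
2  | Dave  | 367.24 
3  | Carol | 434.72 
4  | Dave  | 691.24 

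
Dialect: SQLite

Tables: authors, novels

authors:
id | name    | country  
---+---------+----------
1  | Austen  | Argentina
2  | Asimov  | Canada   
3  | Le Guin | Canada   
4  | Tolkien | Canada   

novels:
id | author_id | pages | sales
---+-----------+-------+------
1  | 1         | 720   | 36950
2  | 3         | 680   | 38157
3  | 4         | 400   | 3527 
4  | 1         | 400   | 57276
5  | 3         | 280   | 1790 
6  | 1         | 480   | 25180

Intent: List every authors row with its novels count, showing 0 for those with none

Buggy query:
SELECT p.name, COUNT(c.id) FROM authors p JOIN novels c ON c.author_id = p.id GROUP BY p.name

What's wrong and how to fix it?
Bug: INNER JOIN drops authors rows that have no matching novels rows

Fix: Switch to LEFT JOIN to retain unmatched parent rows

Corrected query:
SELECT p.name, COUNT(c.id) FROM authors p LEFT JOIN novels c ON c.author_id = p.id GROUP BY p.name

Result:
name    | COUNT(c.id)
--------+------------
Asimov  | 0          
Austen  | 3          
Le Guin | 2          
Tolkien | 1          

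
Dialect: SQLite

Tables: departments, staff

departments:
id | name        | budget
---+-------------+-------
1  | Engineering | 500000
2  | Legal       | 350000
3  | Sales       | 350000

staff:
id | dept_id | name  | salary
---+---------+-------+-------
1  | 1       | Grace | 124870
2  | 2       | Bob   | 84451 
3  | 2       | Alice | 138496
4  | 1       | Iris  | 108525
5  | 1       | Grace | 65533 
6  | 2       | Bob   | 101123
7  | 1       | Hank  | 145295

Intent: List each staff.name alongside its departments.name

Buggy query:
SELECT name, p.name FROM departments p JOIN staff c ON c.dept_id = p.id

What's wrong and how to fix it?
Bug: Both tables have a 'name' column; the unqualified reference is ambiguous

Fix: Prefix ambiguous columns with the table alias

Corrected query:
SELECT c.name, p.name FROM departments p JOIN staff c ON c.dept_id = p.id

Result:
name  | name       
------+------------
Grace | Engineering
Bob   | Legal      
Alice | Legal      
Iris  | Engineering
Grace | Engineering
Bob   | Legal      
Hank  | Engineering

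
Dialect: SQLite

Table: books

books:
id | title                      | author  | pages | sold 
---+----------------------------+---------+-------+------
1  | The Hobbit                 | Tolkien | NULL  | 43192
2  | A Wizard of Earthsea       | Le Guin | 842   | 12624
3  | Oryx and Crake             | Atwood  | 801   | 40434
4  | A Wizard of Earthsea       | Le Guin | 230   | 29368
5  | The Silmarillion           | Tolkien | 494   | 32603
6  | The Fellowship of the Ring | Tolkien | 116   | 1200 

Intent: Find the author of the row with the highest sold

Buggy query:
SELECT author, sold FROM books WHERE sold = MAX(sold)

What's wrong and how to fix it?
Bug: WHERE is evaluated per row; an aggregate over the whole table isn't defined there

Fix: Use a subquery: WHERE sold = (SELECT MAX(sold) FROM books)

Corrected query:
SELECT author, sold FROM books WHERE sold = (SELECT MAX(sold) FROM books)

Result:
author  | sold 
--------+------
Tolkien | 43192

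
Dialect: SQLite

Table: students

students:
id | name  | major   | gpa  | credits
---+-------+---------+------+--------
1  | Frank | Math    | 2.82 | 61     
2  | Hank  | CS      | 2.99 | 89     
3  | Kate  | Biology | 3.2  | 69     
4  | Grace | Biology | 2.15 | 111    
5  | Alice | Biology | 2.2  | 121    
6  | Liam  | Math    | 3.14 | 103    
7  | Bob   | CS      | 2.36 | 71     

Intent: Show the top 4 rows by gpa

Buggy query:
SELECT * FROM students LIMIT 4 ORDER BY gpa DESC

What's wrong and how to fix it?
Bug: ORDER BY cannot follow LIMIT; LIMIT is the final clause

Fix: Swap the clauses: ORDER BY first, then LIMIT

Corrected query:
SELECT * FROM students ORDER BY gpa DESC LIMIT 4

Result:
id | name  | major   | gpa  | credits
---+-------+---------+------+--------
3  | Kate  | Biology | 3.2  | 69     
6  | Liam  | Math    | 3.14 | 103    
2  | Hank  | CS      | 2.99 | 89     
1  | Frank | Math    | 2.82 | 61     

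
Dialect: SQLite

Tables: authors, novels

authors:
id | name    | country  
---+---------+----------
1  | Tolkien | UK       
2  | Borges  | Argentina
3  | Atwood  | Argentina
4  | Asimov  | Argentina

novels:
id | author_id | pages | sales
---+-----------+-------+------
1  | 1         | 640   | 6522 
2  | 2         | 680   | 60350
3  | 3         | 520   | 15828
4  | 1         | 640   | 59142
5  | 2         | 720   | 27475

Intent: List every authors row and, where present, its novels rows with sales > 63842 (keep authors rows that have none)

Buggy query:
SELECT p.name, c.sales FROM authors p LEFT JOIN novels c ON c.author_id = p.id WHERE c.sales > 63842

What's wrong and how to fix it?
Bug: A WHERE condition on the right-hand table after LEFT JOIN drops unmatched parents

Fix: Put 'c.sales > 63842' in the JOIN's ON clause instead of WHERE

Corrected query:
SELECT p.name, c.sales FROM authors p LEFT JOIN novels c ON c.author_id = p.id AND c.sales > 63842

Result:
name    | sales
--------+------
Tolkien | NULL 
Borges  | NULL 
Atwood  | NULL 
Asimov  | NULL 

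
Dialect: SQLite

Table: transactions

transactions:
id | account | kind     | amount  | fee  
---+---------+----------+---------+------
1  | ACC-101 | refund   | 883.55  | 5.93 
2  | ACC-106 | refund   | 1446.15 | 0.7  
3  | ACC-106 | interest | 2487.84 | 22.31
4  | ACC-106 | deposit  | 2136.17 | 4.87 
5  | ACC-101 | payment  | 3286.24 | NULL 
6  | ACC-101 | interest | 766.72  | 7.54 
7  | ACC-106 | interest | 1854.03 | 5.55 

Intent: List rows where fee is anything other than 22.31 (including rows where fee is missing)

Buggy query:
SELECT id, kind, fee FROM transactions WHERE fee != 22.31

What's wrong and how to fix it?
Bug: 'fee != 22.31' is unknown when fee is NULL, so NULL rows are silently excluded

Fix: Add an explicit OR fee IS NULL to include the missing-value rows

Corrected query:
SELECT id, kind, fee FROM transactions WHERE fee != 22.31 OR fee IS NULL

Result:
id | kind     | fee 
---+----------+-----
1  | refund   | 5.93
2  | refund   | 0.7 
4  | deposit  | 4.87
5  | payment  | NULL
6  | interest | 7.54
7  | interest | 5.55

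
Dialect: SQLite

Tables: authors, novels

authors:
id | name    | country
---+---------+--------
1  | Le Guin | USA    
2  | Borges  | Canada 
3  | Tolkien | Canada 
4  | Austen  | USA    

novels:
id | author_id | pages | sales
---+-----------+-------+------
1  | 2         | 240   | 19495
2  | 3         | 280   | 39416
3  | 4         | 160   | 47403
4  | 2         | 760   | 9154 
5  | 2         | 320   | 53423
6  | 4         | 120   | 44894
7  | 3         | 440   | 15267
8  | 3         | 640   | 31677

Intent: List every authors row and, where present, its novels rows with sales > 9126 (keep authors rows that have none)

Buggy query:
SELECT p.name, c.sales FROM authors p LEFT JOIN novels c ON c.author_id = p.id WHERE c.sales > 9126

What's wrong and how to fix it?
Bug: Filtering c.sales in WHERE discards the NULL rows produced by LEFT JOIN, turning it into an inner join

Fix: Move the right-table condition into the ON clause so unmatched parents are kept

Corrected query:
SELECT p.name, c.sales FROM authors p LEFT JOIN novels c ON c.author_id = p.id AND c.sales > 9126

Result:
name    | sales
--------+------
Le Guin | NULL 
Borges  | 9154 
Borges  | 19495
Borges  | 53423
Tolkien | 15267
Tolkien | 31677
Tolkien | 39416
Austen  | 44894
Austen  | 47403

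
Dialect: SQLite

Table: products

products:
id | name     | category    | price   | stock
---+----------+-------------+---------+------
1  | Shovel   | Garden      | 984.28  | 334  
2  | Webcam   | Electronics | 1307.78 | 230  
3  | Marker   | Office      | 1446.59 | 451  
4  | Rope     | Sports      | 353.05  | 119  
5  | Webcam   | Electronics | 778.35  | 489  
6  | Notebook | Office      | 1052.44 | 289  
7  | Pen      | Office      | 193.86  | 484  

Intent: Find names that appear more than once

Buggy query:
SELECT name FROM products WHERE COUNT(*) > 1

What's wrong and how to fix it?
Bug: COUNT(*) is an aggregate and cannot be used in WHERE

Fix: Group first, then use HAVING for the count condition

Corrected query:
SELECT name FROM products GROUP BY name HAVING COUNT(*) > 1

Result:
name  
------
Webcam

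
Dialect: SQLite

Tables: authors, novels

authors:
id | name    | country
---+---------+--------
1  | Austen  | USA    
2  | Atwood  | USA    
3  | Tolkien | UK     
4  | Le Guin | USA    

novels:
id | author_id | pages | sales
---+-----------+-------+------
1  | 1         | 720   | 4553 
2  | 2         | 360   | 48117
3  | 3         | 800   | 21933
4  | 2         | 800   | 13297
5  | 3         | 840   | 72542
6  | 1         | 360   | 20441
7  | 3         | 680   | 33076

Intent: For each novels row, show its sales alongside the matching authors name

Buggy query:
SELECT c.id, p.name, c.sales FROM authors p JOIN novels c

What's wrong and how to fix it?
Bug: JOIN with no ON clause produces a cartesian product; every novels row pairs with every authors row

Fix: Specify the join condition linking the foreign key to the parent id

Corrected query:
SELECT c.id, p.name, c.sales FROM authors p JOIN novels c ON c.author_id = p.id

Result:
id | name    | sales
---+---------+------
1  | Austen  | 4553 
2  | Atwood  | 48117
3  | Tolkien | 21933
4  | Atwood  | 13297
5  | Tolkien | 72542
6  | Austen  | 20441
7  | Tolkien | 33076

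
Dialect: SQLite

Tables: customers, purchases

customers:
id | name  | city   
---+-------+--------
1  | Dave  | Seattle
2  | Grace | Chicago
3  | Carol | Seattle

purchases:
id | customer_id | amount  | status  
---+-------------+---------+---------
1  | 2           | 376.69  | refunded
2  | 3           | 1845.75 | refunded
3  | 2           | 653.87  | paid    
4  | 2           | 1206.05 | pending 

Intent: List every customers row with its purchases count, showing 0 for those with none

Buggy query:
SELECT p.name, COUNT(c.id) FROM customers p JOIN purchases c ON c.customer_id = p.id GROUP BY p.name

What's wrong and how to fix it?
Bug: INNER JOIN drops customers rows that have no matching purchases rows

Fix: Switch to LEFT JOIN to retain unmatched parent rows

Corrected query:
SELECT p.name, COUNT(c.id) FROM customers p LEFT JOIN purchases c ON c.customer_id = p.id GROUP BY p.name

Result:
name  | COUNT(c.id)
------+------------
Carol | 1          
Dave  | 0          
Grace | 3          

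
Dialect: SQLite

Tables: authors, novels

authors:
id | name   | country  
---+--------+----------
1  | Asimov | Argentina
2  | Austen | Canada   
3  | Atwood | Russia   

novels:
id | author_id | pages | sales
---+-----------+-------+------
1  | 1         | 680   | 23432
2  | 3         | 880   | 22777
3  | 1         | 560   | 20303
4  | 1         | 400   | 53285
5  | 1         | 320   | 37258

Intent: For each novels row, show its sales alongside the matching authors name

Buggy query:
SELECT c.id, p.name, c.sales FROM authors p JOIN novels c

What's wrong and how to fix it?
Bug: JOIN with no ON clause produces a cartesian product; every novels row pairs with every authors row

Fix: Add ON c.author_id = p.id to the JOIN

Corrected query:
SELECT c.id, p.name, c.sales FROM authors p JOIN novels c ON c.author_id = p.id

Result:
id | name   | sales
---+--------+------
1  | Asimov | 23432
2  | Atwood | 22777
3  | Asimov | 20303
4  | Asimov | 53285
5  | Asimov | 37258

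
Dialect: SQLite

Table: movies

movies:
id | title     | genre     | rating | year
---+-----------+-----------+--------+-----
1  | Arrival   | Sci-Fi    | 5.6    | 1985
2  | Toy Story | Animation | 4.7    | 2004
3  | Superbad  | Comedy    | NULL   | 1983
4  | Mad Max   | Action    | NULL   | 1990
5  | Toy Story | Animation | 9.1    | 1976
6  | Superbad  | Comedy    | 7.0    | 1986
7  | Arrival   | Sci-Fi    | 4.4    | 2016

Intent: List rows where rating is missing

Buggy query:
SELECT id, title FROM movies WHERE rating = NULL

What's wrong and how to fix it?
Bug: Comparing to NULL with '=' never matches; NULL = NULL is unknown, not true

Fix: Use IS NULL to test for NULL

Corrected query:
SELECT id, title FROM movies WHERE rating IS NULL

Result:
id | title   
---+---------
3  | Superbad
4  | Mad Max 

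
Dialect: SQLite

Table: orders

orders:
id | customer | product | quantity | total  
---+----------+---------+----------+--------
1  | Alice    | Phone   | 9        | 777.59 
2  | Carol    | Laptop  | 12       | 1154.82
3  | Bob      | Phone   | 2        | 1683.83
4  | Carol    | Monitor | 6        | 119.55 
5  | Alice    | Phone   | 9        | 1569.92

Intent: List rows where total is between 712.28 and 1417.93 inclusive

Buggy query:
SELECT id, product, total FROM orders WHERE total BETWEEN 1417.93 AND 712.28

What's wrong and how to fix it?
Bug: BETWEEN expects the lower bound first; with 1417.93 AND 712.28 the range is empty

Fix: Write BETWEEN 712.28 AND 1417.93

Corrected query:
SELECT id, product, total FROM orders WHERE total BETWEEN 712.28 AND 1417.93

Result:
id | product | total  
---+---------+--------
1  | Phone   | 777.59 
2  | Laptop  | 1154.82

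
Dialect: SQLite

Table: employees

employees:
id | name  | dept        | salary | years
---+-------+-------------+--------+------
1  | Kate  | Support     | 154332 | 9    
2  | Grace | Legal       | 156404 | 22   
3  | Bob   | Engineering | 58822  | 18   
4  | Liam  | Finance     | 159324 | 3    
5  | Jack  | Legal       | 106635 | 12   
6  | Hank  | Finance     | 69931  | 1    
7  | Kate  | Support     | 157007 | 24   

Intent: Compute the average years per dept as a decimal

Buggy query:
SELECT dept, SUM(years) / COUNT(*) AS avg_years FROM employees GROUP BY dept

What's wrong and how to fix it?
Bug: Both operands are integers, so '/' performs integer division and truncates

Fix: Cast one side to REAL so the division keeps the fractional part

Corrected query:
SELECT dept, SUM(years) * 1.0 / COUNT(*) AS avg_years FROM employees GROUP BY dept

Result:
dept        | avg_years
------------+----------
Engineering | 18       
Finance     | 2        
Legal       | 17       
Support     | 16.5     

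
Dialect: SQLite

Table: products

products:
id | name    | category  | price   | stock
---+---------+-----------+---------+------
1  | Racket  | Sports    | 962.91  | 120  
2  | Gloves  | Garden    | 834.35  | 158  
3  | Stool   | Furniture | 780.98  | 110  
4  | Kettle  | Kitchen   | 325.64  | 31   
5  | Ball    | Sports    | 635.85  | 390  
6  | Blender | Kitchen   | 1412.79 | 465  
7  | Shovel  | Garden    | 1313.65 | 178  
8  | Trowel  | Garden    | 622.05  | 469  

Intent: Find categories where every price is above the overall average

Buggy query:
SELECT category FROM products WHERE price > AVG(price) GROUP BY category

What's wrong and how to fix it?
Bug: AVG() is an aggregate; it can't sit directly in WHERE

Fix: Use a subquery for AVG and a HAVING MIN(...) filter so the condition holds for every row in the group

Corrected query:
SELECT category FROM products GROUP BY category HAVING MIN(price) > (SELECT AVG(price) FROM products)

Result:
(no rows)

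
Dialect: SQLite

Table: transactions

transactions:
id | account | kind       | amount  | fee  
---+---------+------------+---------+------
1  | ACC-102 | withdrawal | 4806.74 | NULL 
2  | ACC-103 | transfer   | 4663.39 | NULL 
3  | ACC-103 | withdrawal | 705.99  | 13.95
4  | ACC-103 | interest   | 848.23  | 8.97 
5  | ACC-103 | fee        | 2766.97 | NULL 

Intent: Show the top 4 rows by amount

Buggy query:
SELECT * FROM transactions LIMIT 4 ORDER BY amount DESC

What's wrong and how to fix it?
Bug: LIMIT must come after ORDER BY

Fix: Sort with ORDER BY, then apply LIMIT

Corrected query:
SELECT * FROM transactions ORDER BY amount DESC LIMIT 4

Result:
id | account | kind       | amount  | fee 
---+---------+------------+---------+-----
1  | ACC-102 | withdrawal | 4806.74 | NULL
2  | ACC-103 | transfer   | 4663.39 | NULL
5  | ACC-103 | fee        | 2766.97 | NULL
4  | ACC-103 | interest   | 848.23  | 8.97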